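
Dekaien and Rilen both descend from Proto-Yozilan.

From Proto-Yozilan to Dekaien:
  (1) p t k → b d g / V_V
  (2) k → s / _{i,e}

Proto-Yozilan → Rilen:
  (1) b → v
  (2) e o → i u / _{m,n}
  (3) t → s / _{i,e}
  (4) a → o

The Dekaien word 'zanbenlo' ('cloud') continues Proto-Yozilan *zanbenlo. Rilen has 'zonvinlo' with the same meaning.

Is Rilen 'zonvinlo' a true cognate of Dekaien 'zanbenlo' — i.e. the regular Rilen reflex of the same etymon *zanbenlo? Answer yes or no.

Derive the expected Rilen reflex of *zanbenlo:
Rilen: *zanbenlo
  zanbenlo → zanvenlo   [unconditioned shift]
  zanvenlo → zanvinlo   [pre-nasal raising]
  zanvinlo (rule 3 does not apply)
  zanvinlo → zonvinlo   [vowel merger]
  giving Rilen zonvinlo.
Rilen 'zonvinlo' matches the regular reflex exactly, so the pair is cognate.

yes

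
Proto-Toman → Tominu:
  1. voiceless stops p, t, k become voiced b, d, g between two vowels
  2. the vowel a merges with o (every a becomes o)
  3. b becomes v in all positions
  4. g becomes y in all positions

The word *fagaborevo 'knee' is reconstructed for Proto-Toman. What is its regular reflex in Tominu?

Tominu: *fagaborevo > fogoborevo > fogovorevo > foyovorevo  (by vowel merger, unconditioned shift, unconditioned shift)

foyovorevo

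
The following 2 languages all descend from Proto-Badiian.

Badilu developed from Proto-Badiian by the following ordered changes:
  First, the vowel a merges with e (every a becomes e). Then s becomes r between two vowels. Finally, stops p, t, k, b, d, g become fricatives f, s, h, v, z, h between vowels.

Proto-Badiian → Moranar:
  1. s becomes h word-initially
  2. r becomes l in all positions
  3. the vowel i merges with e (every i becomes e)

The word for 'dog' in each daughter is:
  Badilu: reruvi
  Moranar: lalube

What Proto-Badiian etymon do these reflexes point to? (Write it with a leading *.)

*rarubi

Position 5: Badilu has v, Moranar has b. Moranar preserves b here (none of its changes turn any other segment into b), so the proto-segment is *b.
Position 2: Badilu has e, Moranar has a. Moranar preserves a here (none of its changes turn any other segment into a), so the proto-segment is *a.
Continuing position by position gives *rarubi; check it forward:
Badilu: *rarubi > rerubi > reruvi  (by vowel merger, intervocalic lenition)
Moranar: start from *rarubi.
  rule 1: no change — rarubi
  rule 2 (unconditioned shift): rarubi → lalubi
  rule 3 (vowel merger): lalubi → lalube
  ⇒ Moranar lalube
Only *rarubi yields all of Badilu reruvi, Moranar lalube.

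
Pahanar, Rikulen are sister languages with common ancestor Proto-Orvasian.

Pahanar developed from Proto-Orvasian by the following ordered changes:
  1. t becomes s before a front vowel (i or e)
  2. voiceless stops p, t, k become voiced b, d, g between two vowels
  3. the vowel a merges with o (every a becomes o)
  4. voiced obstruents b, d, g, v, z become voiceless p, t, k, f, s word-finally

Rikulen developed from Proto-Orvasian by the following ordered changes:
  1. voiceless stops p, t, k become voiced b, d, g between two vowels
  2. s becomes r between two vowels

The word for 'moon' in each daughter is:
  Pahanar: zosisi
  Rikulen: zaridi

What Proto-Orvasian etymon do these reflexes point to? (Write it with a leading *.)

*zasiti

Position 5: Pahanar has s, Rikulen has d. Taking the neighbouring segments as reconstructed: Pahanar s could go back to *t or *s; Rikulen d could go back to *t or *d — the one source consistent with every daughter is *t.
Position 3: Pahanar has s, Rikulen has r. Taking the neighbouring segments as reconstructed: Pahanar s could go back to *t or *s; Rikulen r could go back to *s or *r — the one source consistent with every daughter is *s.
Position 2: Pahanar has o, Rikulen has a. Rikulen preserves a here (none of its changes turn any other segment into a), so the proto-segment is *a.
Continuing position by position gives *zasiti; check it forward:
Pahanar: *zasiti > zasisi > zosisi  (by palatalisation, vowel merger)
Rikulen: *zasiti
  zasiti → zasidi   [intervocalic voicing]
  zasidi → zaridi   [rhotacism]
  giving Rikulen zaridi.
*zasiti is the unique common source.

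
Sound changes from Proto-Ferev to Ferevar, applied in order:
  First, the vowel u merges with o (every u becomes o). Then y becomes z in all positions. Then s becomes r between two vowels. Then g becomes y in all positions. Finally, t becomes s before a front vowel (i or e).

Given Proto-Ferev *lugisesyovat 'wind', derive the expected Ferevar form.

loyireszovat

Ferevar: *lugisesyovat > logisesyovat > logiseszovat > logireszovat > loyireszovat  (by vowel merger, unconditioned shift, rhotacism, unconditioned shift)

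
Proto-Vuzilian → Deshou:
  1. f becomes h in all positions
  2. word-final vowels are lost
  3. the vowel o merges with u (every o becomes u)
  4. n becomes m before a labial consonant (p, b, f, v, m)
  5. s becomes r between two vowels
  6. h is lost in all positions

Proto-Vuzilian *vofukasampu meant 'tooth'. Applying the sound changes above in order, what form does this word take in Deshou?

vuukaramp

Deshou: *vofukasampu > vohukasampu > vohukasamp > vuhukasamp > vuhukaramp > vuukaramp  (by unconditioned shift, apocope, vowel merger, rhotacism, h-loss)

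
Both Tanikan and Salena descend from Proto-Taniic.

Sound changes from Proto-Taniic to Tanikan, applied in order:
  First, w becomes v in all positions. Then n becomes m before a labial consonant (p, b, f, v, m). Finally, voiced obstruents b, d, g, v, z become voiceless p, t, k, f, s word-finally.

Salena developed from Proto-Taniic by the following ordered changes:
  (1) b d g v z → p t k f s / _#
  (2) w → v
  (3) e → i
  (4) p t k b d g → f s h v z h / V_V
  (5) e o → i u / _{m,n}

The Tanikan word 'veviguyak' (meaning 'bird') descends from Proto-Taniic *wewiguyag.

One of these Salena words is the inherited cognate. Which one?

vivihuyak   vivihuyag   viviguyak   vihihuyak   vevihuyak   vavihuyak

vivihuyak

Salena: *wewiguyag > wewiguyak > veviguyak > viviguyak > vivihuyak  (by final devoicing, unconditioned shift, vowel merger, intervocalic lenition)
Among the options, 'vivihuyak' alone shows every Salena change applied in order.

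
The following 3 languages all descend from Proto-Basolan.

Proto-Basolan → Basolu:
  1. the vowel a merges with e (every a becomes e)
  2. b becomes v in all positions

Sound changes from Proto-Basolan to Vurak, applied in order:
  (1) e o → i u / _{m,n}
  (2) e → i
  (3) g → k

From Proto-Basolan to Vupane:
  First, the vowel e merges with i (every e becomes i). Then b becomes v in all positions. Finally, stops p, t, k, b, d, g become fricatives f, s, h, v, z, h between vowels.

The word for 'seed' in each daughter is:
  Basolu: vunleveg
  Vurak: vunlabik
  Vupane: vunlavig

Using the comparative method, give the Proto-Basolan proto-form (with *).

Position 5: Basolu has e, Vurak has a, Vupane has a. Vurak preserves a here (none of its changes turn any other segment into a), so the proto-segment is *a.
Position 8: Basolu has g, Vurak has k, Vupane has g. Basolu preserves g here (none of its changes turn any other segment into g), so the proto-segment is *g.
Verify the candidate proto-form against each daughter:
Basolu: *vunlabeg > vunlebeg > vunleveg  (by vowel merger, unconditioned shift)
Vurak: start from *vunlabeg.
  rule 1: no change — vunlabeg
  rule 2 (vowel merger): vunlabeg → vunlabig
  rule 3 (unconditioned shift): vunlabig → vunlabik
  ⇒ Vurak vunlabik
Vupane: *vunlabeg > vunlabig > vunlavig  (by vowel merger, unconditioned shift)
Only *vunlabeg yields all of Basolu vunleveg, Vurak vunlabik, Vupane vunlavig.

*vunlabeg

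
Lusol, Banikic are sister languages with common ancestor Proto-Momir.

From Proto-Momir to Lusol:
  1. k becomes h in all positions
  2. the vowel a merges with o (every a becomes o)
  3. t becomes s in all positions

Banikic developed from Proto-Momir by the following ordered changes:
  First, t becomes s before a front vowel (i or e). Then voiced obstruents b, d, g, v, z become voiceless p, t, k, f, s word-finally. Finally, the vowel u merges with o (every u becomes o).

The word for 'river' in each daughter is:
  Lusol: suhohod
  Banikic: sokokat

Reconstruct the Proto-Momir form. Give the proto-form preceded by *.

*sukokad

Position 2: Lusol has u, Banikic has o. Lusol preserves u here (none of its changes turn any other segment into u), so the proto-segment is *u.
Position 7: Lusol has d, Banikic has t. Lusol preserves d here (none of its changes turn any other segment into d), so the proto-segment is *d.
Verify the candidate proto-form against each daughter:
Lusol: *sukokad > suhohad > suhohod  (by unconditioned shift, vowel merger)
Banikic: *sukokad
  sukokad (rule 1 does not apply)
  sukokad → sukokat   [final devoicing]
  sukokat → sokokat   [vowel merger]
  giving Banikic sokokat.
No other proto-form is consistent with every reflex, so the reconstruction is *sukokad.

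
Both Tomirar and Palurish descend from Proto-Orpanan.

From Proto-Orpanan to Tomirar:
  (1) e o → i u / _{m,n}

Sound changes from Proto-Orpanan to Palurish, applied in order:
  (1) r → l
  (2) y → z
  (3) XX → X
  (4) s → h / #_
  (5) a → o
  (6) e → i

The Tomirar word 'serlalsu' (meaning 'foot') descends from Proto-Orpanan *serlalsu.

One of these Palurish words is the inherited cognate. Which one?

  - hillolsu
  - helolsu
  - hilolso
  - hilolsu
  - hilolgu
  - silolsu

Palurish: *serlalsu > sellalsu > selalsu > helalsu > helolsu > hilolsu  (by unconditioned shift, degemination, debuccalisation, vowel merger, vowel merger)
Only 'hilolsu' matches the regular Palurish development of *serlalsu.

hilolsu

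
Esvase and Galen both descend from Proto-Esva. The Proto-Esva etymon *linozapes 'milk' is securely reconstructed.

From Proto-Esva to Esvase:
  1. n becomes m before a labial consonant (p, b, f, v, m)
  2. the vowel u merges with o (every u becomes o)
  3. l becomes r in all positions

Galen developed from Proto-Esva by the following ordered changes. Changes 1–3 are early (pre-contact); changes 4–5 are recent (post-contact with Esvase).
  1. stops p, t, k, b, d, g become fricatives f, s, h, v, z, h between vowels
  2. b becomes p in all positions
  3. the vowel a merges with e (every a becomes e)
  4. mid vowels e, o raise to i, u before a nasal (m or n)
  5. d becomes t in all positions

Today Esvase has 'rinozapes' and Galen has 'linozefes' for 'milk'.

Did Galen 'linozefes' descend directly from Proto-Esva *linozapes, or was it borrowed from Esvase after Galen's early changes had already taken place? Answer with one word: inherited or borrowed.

If inherited, *linozapes would pass through all of Galen's changes:
Galen: *linozapes
  linozapes → linozafes   [intervocalic lenition]
  linozafes (rule 2 does not apply)
  linozafes → linozefes   [vowel merger]
  linozefes (rule 4 does not apply)
  linozefes (rule 5 does not apply)
  giving Galen linozefes.
If borrowed from Esvase 'rinozapes' after the early changes, it would undergo only the recent ones:
  rule 4 (pre-nasal raising): no change (rinozapes)
  rule 5 (unconditioned shift): no change (rinozapes)
  ⇒ as a loan: rinozapes
Galen 'linozefes' matches the inherited outcome exactly, so it is an inherited cognate, not a loan.

inherited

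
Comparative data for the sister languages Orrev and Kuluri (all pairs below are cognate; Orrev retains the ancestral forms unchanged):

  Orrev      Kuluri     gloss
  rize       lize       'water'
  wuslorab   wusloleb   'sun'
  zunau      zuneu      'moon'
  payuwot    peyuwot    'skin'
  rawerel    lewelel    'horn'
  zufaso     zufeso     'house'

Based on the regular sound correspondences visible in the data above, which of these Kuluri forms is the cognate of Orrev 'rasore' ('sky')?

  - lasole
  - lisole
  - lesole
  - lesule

rawerel ~ lewelel — Orrev r corresponds to Kuluri l word-initially before a back vowel.
payuwot ~ peyuwot, rawerel ~ lewelel — Orrev a corresponds to Kuluri e after a consonant, before a consonant other than r, m, n, p, b, f, v.
rawerel ~ lewelel — Orrev r corresponds to Kuluri l between vowels (before a front vowel).
Applying these to Orrev 'rasore':
  rasore → lasore   (r→l word-initially before a back vowel)
  lasore → lesore   (a→e after a consonant, before a consonant other than r, m, n, p, b, f, v)
  lesore → lesole   (r→l between vowels (before a front vowel))
So the Kuluri cognate is 'lesole'.

lesole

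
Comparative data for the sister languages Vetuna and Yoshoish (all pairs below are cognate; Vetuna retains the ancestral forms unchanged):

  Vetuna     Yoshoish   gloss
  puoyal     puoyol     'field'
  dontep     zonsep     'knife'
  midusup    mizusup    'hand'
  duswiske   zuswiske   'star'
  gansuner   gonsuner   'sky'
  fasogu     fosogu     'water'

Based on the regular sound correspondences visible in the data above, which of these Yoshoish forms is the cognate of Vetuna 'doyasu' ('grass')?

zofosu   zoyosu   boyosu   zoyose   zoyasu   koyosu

zoyosu

dontep ~ zonsep — Vetuna d corresponds to Yoshoish z word-initially before a back vowel.
puoyal ~ puoyol, fasogu ~ fosogu — Vetuna a corresponds to Yoshoish o after a consonant, before a consonant other than r, m, n, p, b, f, v.
Applying these to Vetuna 'doyasu':
  doyasu → zoyasu   (d→z word-initially before a back vowel)
  zoyasu → zoyosu   (a→o after a consonant, before a consonant other than r, m, n, p, b, f, v)
So the Yoshoish cognate is 'zoyosu'.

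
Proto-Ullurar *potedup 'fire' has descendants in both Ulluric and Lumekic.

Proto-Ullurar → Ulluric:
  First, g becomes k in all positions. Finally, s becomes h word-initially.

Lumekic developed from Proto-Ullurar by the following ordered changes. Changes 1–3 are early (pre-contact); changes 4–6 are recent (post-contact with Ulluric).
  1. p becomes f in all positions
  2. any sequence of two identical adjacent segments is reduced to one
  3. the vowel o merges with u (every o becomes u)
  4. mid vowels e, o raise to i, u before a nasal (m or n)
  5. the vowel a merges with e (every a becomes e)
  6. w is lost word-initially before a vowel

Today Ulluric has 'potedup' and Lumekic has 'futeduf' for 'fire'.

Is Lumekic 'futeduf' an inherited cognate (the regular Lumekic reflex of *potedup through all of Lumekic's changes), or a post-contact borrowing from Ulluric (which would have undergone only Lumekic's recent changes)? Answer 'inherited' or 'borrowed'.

inherited

If inherited, *potedup would pass through all of Lumekic's changes:
Lumekic: start from *potedup.
  rule 1 (unconditioned shift): potedup → foteduf
  rule 2: no change — foteduf
  rule 3 (vowel merger): foteduf → futeduf
  rule 4: no change — futeduf
  rule 5: no change — futeduf
  rule 6: no change — futeduf
  ⇒ Lumekic futeduf
If borrowed from Ulluric 'potedup' after the early changes, it would undergo only the recent ones:
  rule 4 (pre-nasal raising): no change (potedup)
  rule 5 (vowel merger): no change (potedup)
  rule 6 (glide loss): no change (potedup)
  ⇒ as a loan: potedup
Lumekic 'futeduf' matches the inherited outcome exactly, so it is an inherited cognate, not a loan.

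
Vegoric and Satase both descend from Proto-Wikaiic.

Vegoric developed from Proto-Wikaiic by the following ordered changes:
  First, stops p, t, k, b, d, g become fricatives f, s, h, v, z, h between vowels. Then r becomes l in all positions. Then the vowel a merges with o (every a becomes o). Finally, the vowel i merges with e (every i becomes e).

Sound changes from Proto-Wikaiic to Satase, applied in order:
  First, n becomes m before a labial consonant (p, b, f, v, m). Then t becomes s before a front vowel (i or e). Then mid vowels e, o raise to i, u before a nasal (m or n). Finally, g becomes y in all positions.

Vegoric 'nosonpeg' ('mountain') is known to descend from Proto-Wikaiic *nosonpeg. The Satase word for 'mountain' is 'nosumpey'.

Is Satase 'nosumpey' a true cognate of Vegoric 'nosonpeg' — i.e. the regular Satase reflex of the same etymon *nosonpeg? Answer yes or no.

yes

Derive the expected Satase reflex of *nosonpeg:
Satase: *nosonpeg > nosompeg > nosumpeg > nosumpey  (by nasal place assimilation, pre-nasal raising, unconditioned shift)
Satase 'nosumpey' matches the regular reflex exactly, so the pair is cognate.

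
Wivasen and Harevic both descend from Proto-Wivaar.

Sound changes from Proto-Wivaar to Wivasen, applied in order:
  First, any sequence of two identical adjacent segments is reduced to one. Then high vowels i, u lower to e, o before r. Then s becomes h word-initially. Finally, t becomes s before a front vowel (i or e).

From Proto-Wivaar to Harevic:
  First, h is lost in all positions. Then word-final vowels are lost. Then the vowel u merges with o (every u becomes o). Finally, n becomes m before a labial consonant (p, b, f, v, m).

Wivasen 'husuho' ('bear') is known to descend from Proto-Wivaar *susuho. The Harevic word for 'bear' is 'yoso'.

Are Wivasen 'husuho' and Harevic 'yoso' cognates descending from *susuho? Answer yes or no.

no

Derive the expected Harevic reflex of *susuho:
Harevic: start from *susuho.
  rule 1 (h-loss): susuho → susuo
  rule 2 (apocope): susuo → susu
  rule 3 (vowel merger): susu → soso
  rule 4: no change — soso
  ⇒ Harevic soso
The regular Harevic reflex would be 'soso', but the attested form is 'yoso'. The correspondence is irregular, so they are not cognates (the Harevic form has a different source).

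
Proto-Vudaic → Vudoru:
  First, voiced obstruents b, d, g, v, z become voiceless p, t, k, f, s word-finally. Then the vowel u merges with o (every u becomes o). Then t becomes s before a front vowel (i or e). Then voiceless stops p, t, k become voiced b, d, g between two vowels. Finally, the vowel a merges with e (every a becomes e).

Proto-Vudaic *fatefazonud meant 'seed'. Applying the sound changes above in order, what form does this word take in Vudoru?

fesefezonot

Vudoru: *fatefazonud > fatefazonut > fatefazonot > fasefazonot > fesefezonot  (by final devoicing, vowel merger, palatalisation, vowel merger)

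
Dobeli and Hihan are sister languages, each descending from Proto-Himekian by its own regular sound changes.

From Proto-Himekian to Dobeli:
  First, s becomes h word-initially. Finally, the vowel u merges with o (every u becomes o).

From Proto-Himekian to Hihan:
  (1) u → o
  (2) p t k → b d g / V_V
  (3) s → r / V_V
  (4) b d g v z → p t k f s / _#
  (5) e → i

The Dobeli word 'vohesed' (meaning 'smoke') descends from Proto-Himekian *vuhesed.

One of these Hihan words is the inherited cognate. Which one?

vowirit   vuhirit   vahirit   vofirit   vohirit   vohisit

Hihan: start from *vuhesed.
  rule 1 (vowel merger): vuhesed → vohesed
  rule 2: no change — vohesed
  rule 3 (rhotacism): vohesed → vohered
  rule 4 (final devoicing): vohered → voheret
  rule 5 (vowel merger): voheret → vohirit
  ⇒ Hihan vohirit
The other candidates each miss or misapply at least one Hihan change.

vohirit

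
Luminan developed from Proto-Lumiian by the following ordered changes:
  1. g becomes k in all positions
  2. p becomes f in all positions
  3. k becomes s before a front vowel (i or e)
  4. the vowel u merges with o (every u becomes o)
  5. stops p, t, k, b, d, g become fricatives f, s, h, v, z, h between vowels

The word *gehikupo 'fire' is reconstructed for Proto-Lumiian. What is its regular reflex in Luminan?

Luminan: *gehikupo
  gehikupo → kehikupo   [unconditioned shift]
  kehikupo → kehikufo   [unconditioned shift]
  kehikufo → sehikufo   [palatalisation]
  sehikufo → sehikofo   [vowel merger]
  sehikofo → sehihofo   [intervocalic lenition]
  giving Luminan sehihofo.

sehihofo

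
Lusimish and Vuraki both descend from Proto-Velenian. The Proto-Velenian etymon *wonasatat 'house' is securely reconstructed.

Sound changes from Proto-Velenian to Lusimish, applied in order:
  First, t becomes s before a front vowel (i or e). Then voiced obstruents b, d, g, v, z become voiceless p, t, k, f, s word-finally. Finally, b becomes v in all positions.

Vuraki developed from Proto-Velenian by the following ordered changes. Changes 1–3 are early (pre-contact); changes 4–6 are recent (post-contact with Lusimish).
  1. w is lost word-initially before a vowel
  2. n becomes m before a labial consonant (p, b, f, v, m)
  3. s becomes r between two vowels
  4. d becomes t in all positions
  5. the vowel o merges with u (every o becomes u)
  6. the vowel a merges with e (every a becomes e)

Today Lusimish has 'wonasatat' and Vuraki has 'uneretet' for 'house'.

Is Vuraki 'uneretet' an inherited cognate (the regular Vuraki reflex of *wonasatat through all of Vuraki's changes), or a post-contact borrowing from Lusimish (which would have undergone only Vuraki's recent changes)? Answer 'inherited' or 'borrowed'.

If inherited, *wonasatat would pass through all of Vuraki's changes:
Vuraki: *wonasatat
  wonasatat → onasatat   [glide loss]
  onasatat (rule 2 does not apply)
  onasatat → onaratat   [rhotacism]
  onaratat (rule 4 does not apply)
  onaratat → unaratat   [vowel merger]
  unaratat → uneretet   [vowel merger]
  giving Vuraki uneretet.
If borrowed from Lusimish 'wonasatat' after the early changes, it would undergo only the recent ones:
  rule 4 (unconditioned shift): no change (wonasatat)
  rule 5 (vowel merger): wonasatat → wunasatat
  rule 6 (vowel merger): wunasatat → wunesetet
  ⇒ as a loan: wunesetet
Vuraki 'uneretet' matches the inherited outcome exactly, so it is an inherited cognate, not a loan.

inherited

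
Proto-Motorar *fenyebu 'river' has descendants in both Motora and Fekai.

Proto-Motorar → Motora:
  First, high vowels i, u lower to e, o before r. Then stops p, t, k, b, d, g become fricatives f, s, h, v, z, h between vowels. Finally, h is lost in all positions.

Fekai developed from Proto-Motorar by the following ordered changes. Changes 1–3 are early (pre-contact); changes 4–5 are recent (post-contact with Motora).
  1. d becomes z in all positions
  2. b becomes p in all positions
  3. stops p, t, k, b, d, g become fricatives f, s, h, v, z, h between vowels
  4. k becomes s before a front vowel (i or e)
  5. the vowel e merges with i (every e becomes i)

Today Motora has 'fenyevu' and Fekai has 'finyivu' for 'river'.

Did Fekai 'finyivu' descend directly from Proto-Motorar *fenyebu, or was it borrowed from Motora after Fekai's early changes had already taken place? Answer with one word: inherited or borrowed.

If inherited, *fenyebu would pass through all of Fekai's changes:
Fekai: *fenyebu
  fenyebu (rule 1 does not apply)
  fenyebu → fenyepu   [unconditioned shift]
  fenyepu → fenyefu   [intervocalic lenition]
  fenyefu (rule 4 does not apply)
  fenyefu → finyifu   [vowel merger]
  giving Fekai finyifu.
If borrowed from Motora 'fenyevu' after the early changes, it would undergo only the recent ones:
  rule 4 (palatalisation): no change (fenyevu)
  rule 5 (vowel merger): fenyevu → finyivu
  ⇒ as a loan: finyivu
Fekai 'finyivu' matches the loan outcome 'finyivu', not the inherited 'finyifu' — it skipped the early Fekai changes, so it was borrowed from Motora.

borrowed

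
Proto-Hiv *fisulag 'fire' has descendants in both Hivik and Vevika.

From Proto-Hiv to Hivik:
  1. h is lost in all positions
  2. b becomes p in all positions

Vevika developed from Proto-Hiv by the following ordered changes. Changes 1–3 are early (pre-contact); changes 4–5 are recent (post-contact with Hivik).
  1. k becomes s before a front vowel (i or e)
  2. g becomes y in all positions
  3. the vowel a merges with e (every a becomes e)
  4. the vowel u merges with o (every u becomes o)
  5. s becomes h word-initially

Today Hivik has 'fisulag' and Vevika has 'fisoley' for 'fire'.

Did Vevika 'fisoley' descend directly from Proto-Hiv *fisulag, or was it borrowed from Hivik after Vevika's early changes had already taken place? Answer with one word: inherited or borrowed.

If inherited, *fisulag would pass through all of Vevika's changes:
Vevika: *fisulag > fisulay > fisuley > fisoley  (by unconditioned shift, vowel merger, vowel merger)
If borrowed from Hivik 'fisulag' after the early changes, it would undergo only the recent ones:
  rule 4 (vowel merger): fisulag → fisolag
  rule 5 (debuccalisation): no change (fisolag)
  ⇒ as a loan: fisolag
Vevika 'fisoley' matches the inherited outcome exactly, so it is an inherited cognate, not a loan.

inherited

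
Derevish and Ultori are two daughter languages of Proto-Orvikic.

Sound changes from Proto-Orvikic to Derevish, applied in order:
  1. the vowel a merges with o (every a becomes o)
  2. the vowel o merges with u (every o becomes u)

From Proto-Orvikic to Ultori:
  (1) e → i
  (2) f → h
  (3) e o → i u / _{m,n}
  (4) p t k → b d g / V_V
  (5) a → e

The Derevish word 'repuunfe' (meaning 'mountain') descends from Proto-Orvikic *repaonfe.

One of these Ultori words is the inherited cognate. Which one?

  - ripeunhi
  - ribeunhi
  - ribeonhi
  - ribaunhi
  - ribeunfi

ribeunhi

Ultori: *repaonfe > ripaonfi > ripaonhi > ripaunhi > ribaunhi > ribeunhi  (by vowel merger, unconditioned shift, pre-nasal raising, intervocalic voicing, vowel merger)
The other candidates each miss or misapply at least one Ultori change.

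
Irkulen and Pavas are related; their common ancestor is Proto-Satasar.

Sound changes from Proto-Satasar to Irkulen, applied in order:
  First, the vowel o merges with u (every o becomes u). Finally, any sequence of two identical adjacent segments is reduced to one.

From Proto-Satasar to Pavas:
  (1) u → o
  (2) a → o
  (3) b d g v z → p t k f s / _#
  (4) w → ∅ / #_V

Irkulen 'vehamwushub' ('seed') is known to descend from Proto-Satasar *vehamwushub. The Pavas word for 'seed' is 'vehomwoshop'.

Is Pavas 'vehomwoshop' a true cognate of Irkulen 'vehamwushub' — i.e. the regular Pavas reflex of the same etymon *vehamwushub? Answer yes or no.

yes

Derive the expected Pavas reflex of *vehamwushub:
Pavas: start from *vehamwushub.
  rule 1 (vowel merger): vehamwushub → vehamwoshob
  rule 2 (vowel merger): vehamwoshob → vehomwoshob
  rule 3 (final devoicing): vehomwoshob → vehomwoshop
  rule 4: no change — vehomwoshop
  ⇒ Pavas vehomwoshop
Pavas 'vehomwoshop' matches the regular reflex exactly, so the pair is cognate.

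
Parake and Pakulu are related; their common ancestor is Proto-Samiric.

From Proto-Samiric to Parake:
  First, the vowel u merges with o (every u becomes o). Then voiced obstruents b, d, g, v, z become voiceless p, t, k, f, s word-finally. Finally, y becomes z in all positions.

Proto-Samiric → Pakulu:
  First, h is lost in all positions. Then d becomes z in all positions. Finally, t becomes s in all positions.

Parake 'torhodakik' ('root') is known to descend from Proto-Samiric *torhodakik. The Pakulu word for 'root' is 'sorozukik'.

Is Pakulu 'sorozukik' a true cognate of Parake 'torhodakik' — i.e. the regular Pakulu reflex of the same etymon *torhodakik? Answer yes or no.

no

Derive the expected Pakulu reflex of *torhodakik:
Pakulu: start from *torhodakik.
  rule 1 (h-loss): torhodakik → torodakik
  rule 2 (unconditioned shift): torodakik → torozakik
  rule 3 (unconditioned shift): torozakik → sorozakik
  ⇒ Pakulu sorozakik
The regular Pakulu reflex would be 'sorozakik', but the attested form is 'sorozukik'. The correspondence is irregular, so they are not cognates (the Pakulu form has a different source).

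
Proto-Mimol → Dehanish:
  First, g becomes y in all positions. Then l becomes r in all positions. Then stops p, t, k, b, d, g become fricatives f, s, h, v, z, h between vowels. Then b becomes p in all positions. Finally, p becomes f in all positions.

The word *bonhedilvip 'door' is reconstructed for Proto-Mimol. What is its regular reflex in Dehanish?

Dehanish: *bonhedilvip > bonhedirvip > bonhezirvip > ponhezirvip > fonhezirvif  (by unconditioned shift, intervocalic lenition, unconditioned shift, unconditioned shift)

fonhezirvif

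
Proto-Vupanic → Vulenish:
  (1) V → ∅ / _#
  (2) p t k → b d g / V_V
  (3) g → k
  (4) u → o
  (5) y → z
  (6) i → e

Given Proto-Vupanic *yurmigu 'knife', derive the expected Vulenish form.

Vulenish: *yurmigu
  yurmigu → yurmig   [apocope]
  yurmig (rule 2 does not apply)
  yurmig → yurmik   [unconditioned shift]
  yurmik → yormik   [vowel merger]
  yormik → zormik   [unconditioned shift]
  zormik → zormek   [vowel merger]
  giving Vulenish zormek.

zormek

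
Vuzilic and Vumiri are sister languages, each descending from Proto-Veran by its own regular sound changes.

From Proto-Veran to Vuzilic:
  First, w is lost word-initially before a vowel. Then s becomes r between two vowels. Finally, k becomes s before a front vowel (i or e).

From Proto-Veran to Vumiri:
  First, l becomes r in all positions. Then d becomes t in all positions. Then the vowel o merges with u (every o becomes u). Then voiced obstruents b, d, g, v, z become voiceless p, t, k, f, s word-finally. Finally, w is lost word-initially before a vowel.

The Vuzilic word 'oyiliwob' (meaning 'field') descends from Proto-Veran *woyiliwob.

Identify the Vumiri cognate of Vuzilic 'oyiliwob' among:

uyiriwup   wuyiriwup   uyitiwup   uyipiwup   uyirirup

uyiriwup

Vumiri: *woyiliwob
  woyiliwob → woyiriwob   [unconditioned shift]
  woyiriwob (rule 2 does not apply)
  woyiriwob → wuyiriwub   [vowel merger]
  wuyiriwub → wuyiriwup   [final devoicing]
  wuyiriwup → uyiriwup   [glide loss]
  giving Vumiri uyiriwup.
Among the options, 'uyiriwup' alone shows every Vumiri change applied in order.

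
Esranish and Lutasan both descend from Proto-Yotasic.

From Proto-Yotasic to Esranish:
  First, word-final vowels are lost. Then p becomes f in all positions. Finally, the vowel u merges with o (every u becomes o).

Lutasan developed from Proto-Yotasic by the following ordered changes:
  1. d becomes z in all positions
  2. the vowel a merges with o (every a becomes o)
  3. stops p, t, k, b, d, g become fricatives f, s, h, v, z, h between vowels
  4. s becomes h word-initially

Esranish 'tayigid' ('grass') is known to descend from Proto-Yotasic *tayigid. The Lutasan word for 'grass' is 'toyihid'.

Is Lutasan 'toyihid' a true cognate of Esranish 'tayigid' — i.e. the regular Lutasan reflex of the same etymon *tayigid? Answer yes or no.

Derive the expected Lutasan reflex of *tayigid:
Lutasan: start from *tayigid.
  rule 1 (unconditioned shift): tayigid → tayigiz
  rule 2 (vowel merger): tayigiz → toyigiz
  rule 3 (intervocalic lenition): toyigiz → toyihiz
  rule 4: no change — toyihiz
  ⇒ Lutasan toyihiz
The regular Lutasan reflex would be 'toyihiz', but the attested form is 'toyihid'. The correspondence is irregular, so they are not cognates (the Lutasan form has a different source).

no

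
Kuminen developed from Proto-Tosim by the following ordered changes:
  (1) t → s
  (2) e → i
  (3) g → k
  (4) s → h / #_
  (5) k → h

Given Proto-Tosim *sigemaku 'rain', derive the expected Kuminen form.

hihimahu

Kuminen: *sigemaku > sigimaku > sikimaku > hikimaku > hihimahu  (by vowel merger, unconditioned shift, debuccalisation, unconditioned shift)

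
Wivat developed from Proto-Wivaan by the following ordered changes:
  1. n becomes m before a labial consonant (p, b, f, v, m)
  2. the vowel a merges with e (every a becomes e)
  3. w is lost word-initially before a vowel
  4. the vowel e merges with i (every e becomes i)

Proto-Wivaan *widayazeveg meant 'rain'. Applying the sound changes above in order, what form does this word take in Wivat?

idiyizivig

Wivat: *widayazeveg
  widayazeveg (rule 1 does not apply)
  widayazeveg → wideyezeveg   [vowel merger]
  wideyezeveg → ideyezeveg   [glide loss]
  ideyezeveg → idiyizivig   [vowel merger]
  giving Wivat idiyizivig.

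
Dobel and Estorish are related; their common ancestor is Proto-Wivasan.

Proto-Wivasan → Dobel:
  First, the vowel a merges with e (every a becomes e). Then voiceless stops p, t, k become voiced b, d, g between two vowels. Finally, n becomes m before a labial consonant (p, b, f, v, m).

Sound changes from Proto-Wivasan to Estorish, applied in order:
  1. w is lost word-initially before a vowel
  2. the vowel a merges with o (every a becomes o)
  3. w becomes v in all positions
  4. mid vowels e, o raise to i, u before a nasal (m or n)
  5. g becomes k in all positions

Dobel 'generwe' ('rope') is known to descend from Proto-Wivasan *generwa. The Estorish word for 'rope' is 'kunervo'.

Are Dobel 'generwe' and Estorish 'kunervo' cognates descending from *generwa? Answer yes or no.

no

Derive the expected Estorish reflex of *generwa:
Estorish: *generwa
  generwa (rule 1 does not apply)
  generwa → generwo   [vowel merger]
  generwo → genervo   [unconditioned shift]
  genervo → ginervo   [pre-nasal raising]
  ginervo → kinervo   [unconditioned shift]
  giving Estorish kinervo.
The regular Estorish reflex would be 'kinervo', but the attested form is 'kunervo'. The correspondence is irregular, so they are not cognates (the Estorish form has a different source).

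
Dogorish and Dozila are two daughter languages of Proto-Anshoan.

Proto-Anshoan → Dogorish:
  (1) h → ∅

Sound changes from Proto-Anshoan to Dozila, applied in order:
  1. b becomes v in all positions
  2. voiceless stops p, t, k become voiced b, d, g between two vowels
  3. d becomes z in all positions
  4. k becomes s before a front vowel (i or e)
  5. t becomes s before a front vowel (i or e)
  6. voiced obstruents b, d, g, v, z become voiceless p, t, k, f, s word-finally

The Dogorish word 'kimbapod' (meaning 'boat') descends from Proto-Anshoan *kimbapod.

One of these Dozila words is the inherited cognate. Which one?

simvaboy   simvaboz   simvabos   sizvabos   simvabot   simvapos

Dozila: *kimbapod > kimvapod > kimvabod > kimvaboz > simvaboz > simvabos  (by unconditioned shift, intervocalic voicing, unconditioned shift, palatalisation, final devoicing)
Only 'simvabos' matches the regular Dozila development of *kimbapod.

simvabos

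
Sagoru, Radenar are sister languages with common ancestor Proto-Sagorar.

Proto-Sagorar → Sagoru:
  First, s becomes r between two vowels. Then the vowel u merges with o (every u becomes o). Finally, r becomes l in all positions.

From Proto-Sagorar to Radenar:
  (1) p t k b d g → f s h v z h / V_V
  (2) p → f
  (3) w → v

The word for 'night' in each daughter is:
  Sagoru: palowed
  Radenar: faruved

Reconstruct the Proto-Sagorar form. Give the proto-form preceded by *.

Position 5: Sagoru has w, Radenar has v. Sagoru preserves w here (none of its changes turn any other segment into w), so the proto-segment is *w.
Position 1: Sagoru has p, Radenar has f. Sagoru preserves p here (none of its changes turn any other segment into p), so the proto-segment is *p.
Position 3: Sagoru has l, Radenar has r. Radenar preserves r here (none of its changes turn any other segment into r), so the proto-segment is *r.
Verify the candidate proto-form against each daughter:
Sagoru: *paruwed
  paruwed (rule 1 does not apply)
  paruwed → parowed   [vowel merger]
  parowed → palowed   [unconditioned shift]
  giving Sagoru palowed.
Radenar: *paruwed
  paruwed (rule 1 does not apply)
  paruwed → faruwed   [unconditioned shift]
  faruwed → faruved   [unconditioned shift]
  giving Radenar faruved.
Only *paruwed yields all of Sagoru palowed, Radenar faruved.

*paruwed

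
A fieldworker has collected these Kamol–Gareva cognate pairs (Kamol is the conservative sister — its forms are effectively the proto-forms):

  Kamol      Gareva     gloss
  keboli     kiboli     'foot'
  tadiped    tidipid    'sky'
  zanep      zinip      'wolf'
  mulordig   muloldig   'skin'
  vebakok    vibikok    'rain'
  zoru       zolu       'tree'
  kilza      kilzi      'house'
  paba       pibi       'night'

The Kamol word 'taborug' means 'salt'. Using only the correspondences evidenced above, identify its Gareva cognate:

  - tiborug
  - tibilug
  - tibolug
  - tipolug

tibolug

paba ~ pibi — Kamol a corresponds to Gareva i after a consonant, before a labial obstruent.
zoru ~ zolu — Kamol r corresponds to Gareva l between vowels (before a back vowel).
Applying these to Kamol 'taborug':
  taborug → tiborug   (a→i after a consonant, before a labial obstruent)
  tiborug → tibolug   (r→l between vowels (before a back vowel))
So the Gareva cognate is 'tibolug'.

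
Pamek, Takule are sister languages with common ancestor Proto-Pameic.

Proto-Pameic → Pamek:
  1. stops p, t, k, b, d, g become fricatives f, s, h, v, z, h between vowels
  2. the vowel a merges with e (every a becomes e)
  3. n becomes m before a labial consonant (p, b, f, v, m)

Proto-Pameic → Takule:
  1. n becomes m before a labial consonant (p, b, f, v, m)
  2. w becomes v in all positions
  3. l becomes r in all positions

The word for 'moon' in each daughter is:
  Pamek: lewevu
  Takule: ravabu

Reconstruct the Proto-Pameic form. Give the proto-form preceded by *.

Position 3: Pamek has w, Takule has v. Pamek preserves w here (none of its changes turn any other segment into w), so the proto-segment is *w.
Position 1: Pamek has l, Takule has r. Pamek preserves l here (none of its changes turn any other segment into l), so the proto-segment is *l.
Position 4: Pamek has e, Takule has a. Takule preserves a here (none of its changes turn any other segment into a), so the proto-segment is *a.
Verify the candidate proto-form against each daughter:
Pamek: *lawabu
  lawabu → lawavu   [intervocalic lenition]
  lawavu → lewevu   [vowel merger]
  lewevu (rule 3 does not apply)
  giving Pamek lewevu.
Takule: *lawabu > lavabu > ravabu  (by unconditioned shift, unconditioned shift)
No other proto-form is consistent with every reflex, so the reconstruction is *lawabu.

*lawabu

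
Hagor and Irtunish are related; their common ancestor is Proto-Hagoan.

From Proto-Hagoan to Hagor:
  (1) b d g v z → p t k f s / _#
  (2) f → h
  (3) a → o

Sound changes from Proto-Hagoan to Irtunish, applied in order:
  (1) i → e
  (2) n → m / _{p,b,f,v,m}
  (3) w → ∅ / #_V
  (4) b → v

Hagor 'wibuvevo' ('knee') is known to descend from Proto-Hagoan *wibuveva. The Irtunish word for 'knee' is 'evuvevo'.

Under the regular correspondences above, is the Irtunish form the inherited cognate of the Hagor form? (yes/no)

Derive the expected Irtunish reflex of *wibuveva:
Irtunish: start from *wibuveva.
  rule 1 (vowel merger): wibuveva → webuveva
  rule 2: no change — webuveva
  rule 3 (glide loss): webuveva → ebuveva
  rule 4 (unconditioned shift): ebuveva → evuveva
  ⇒ Irtunish evuveva
The regular Irtunish reflex would be 'evuveva', but the attested form is 'evuvevo'. The correspondence is irregular, so they are not cognates (the Irtunish form has a different source).

no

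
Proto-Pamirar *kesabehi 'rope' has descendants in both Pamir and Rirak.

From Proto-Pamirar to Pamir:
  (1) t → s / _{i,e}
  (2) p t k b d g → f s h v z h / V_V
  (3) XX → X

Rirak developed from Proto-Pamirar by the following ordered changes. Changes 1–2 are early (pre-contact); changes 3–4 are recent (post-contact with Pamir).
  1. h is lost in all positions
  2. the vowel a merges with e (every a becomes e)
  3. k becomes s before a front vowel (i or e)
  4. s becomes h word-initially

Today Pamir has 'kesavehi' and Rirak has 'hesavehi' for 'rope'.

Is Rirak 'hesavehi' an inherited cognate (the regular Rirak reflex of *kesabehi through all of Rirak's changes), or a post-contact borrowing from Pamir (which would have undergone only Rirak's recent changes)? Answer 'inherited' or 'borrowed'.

If inherited, *kesabehi would pass through all of Rirak's changes:
Rirak: start from *kesabehi.
  rule 1 (h-loss): kesabehi → kesabei
  rule 2 (vowel merger): kesabei → kesebei
  rule 3 (palatalisation): kesebei → sesebei
  rule 4 (debuccalisation): sesebei → hesebei
  ⇒ Rirak hesebei
If borrowed from Pamir 'kesavehi' after the early changes, it would undergo only the recent ones:
  rule 3 (palatalisation): kesavehi → sesavehi
  rule 4 (debuccalisation): sesavehi → hesavehi
  ⇒ as a loan: hesavehi
Rirak 'hesavehi' matches the loan outcome 'hesavehi', not the inherited 'hesebei' — it skipped the early Rirak changes, so it was borrowed from Pamir.

borrowed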